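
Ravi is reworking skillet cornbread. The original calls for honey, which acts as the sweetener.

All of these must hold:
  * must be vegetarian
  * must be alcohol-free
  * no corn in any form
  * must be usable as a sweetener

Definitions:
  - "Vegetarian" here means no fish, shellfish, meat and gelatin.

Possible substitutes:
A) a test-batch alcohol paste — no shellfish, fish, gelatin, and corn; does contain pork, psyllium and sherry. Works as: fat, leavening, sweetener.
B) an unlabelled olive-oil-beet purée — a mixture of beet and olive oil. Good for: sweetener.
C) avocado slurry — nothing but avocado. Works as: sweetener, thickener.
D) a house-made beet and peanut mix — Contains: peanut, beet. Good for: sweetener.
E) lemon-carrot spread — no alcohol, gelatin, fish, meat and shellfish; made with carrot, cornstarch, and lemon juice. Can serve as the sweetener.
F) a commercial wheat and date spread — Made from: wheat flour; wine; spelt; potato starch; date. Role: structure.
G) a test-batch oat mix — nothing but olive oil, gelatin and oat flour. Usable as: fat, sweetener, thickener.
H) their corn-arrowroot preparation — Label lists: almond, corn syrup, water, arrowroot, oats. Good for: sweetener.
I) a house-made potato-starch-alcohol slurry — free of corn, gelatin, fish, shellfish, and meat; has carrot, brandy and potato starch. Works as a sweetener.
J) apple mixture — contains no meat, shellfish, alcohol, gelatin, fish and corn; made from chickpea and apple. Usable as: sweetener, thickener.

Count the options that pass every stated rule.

A: has pork, so not vegetarian; has sherry, so not alcohol-free — out
B: works as a sweetener, no corn, vegetarian — keep
C: every rule checks out — keep
D: only peanut and beet; none excluded — OK
E: has cornstarch, so not corn-free — reject
F: not usable as a sweetener; has wine, so not alcohol-free — no
G: has gelatin, so not vegetarian — no
H: has corn syrup, so not corn-free — reject
I: has brandy, so not alcohol-free — reject
J: works as a sweetener, no alcohol, vegetarian — OK

4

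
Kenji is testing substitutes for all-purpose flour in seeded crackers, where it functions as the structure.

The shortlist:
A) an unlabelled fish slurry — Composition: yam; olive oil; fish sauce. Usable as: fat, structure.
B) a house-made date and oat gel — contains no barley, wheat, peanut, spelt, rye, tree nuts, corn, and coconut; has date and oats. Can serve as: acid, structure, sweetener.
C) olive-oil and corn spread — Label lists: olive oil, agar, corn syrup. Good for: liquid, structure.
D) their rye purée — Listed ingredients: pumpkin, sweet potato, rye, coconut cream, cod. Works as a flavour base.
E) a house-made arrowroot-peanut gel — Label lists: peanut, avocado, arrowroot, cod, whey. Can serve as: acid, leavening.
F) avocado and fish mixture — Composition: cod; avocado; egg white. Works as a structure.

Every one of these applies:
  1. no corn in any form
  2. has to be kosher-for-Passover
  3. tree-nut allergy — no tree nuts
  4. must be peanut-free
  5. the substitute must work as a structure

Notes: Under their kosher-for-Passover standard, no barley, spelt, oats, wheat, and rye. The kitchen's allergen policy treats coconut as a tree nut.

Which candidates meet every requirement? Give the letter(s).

A: works as a structure, tree-nut-free, no corn — valid
B: has oats, so not kosher-for-Passover — out
C: has corn syrup, so not corn-free — no
D: not usable as a structure; has rye, so not kosher-for-Passover (and 1 more) — no
E: not usable as a structure; has peanut, so not peanut-free — out
F: only egg white, cod, and avocado; none excluded — valid

A, F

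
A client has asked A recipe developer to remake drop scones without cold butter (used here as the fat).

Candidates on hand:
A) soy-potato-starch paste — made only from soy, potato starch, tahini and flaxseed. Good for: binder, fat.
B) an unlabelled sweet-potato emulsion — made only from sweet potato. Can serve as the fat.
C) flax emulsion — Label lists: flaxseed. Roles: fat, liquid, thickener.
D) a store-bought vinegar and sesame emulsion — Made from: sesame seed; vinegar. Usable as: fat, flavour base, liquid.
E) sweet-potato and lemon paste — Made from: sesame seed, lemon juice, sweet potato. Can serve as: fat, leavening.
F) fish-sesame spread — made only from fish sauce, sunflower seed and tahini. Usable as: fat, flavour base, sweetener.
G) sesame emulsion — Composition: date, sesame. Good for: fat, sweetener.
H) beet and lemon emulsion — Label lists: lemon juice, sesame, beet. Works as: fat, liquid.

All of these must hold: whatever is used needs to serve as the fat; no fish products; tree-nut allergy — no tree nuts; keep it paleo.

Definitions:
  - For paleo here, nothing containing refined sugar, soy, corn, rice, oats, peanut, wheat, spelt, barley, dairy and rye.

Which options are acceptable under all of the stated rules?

A: has soy, so not paleo — reject
B: only sweet potato; none excluded — valid
C: only flaxseed; none excluded — OK
D: all constraints satisfied — valid
E: every rule checks out — OK
F: has fish sauce, so not fish-free — no
G: every rule checks out — OK
H: every rule checks out — keep

B, C, D, E, G, H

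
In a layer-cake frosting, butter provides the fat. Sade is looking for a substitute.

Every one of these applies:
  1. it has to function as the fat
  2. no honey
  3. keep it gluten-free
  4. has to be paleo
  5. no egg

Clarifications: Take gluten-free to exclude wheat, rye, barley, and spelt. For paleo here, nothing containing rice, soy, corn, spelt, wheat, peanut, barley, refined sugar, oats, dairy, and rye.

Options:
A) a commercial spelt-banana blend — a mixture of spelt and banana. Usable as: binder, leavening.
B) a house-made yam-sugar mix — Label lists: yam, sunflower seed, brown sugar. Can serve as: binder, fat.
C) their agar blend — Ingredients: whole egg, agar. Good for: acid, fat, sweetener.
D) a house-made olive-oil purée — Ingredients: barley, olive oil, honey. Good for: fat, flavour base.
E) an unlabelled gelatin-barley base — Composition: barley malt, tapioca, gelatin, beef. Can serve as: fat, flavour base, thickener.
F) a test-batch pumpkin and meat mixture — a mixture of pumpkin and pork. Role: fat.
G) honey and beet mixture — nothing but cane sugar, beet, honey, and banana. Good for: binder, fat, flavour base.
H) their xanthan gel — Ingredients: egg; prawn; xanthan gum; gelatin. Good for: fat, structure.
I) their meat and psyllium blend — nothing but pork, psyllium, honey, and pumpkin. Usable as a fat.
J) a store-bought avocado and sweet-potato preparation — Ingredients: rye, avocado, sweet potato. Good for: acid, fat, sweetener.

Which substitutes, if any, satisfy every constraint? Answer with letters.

F

A: not usable as a fat; has spelt, so not gluten-free (and 1 more) — out
B: has brown sugar, so not paleo — reject
C: has whole egg, so not egg-free — reject
D: has barley, so not gluten-free; has barley, so not paleo (and 1 more) — no
E: has barley malt, so not gluten-free; has barley malt, so not paleo — reject
F: every rule checks out — keep
G: has cane sugar, so not paleo; has honey, so not honey-free — no
H: has egg, so not egg-free — out
I: has honey, so not honey-free — out
J: has rye, so not gluten-free; has rye, so not paleo — reject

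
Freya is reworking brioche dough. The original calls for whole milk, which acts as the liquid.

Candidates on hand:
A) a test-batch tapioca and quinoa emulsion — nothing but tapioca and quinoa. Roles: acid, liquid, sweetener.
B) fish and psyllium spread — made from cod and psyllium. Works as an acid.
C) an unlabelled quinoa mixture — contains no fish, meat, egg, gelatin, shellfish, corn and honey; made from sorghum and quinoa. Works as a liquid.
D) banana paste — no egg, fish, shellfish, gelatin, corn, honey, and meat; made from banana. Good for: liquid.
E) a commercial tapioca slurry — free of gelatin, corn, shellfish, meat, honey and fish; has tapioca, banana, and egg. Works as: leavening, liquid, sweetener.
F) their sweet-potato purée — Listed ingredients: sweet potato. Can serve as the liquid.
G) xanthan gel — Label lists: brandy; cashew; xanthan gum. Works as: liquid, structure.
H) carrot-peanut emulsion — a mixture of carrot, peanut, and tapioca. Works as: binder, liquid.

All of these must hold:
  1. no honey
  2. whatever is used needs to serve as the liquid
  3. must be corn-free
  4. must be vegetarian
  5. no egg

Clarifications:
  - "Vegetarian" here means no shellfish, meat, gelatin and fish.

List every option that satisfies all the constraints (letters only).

A, C, D, F, G, H

A: only tapioca and quinoa; none excluded — keep
B: not usable as a liquid; has cod, so not vegetarian — reject
C: no honey, no corn — keep
D: no corn, no egg — keep
E: has egg, so not egg-free — out
F: only sweet potato; none excluded — valid
G: only brandy, cashew and xanthan gum; none excluded — valid
H: no egg, no corn — valid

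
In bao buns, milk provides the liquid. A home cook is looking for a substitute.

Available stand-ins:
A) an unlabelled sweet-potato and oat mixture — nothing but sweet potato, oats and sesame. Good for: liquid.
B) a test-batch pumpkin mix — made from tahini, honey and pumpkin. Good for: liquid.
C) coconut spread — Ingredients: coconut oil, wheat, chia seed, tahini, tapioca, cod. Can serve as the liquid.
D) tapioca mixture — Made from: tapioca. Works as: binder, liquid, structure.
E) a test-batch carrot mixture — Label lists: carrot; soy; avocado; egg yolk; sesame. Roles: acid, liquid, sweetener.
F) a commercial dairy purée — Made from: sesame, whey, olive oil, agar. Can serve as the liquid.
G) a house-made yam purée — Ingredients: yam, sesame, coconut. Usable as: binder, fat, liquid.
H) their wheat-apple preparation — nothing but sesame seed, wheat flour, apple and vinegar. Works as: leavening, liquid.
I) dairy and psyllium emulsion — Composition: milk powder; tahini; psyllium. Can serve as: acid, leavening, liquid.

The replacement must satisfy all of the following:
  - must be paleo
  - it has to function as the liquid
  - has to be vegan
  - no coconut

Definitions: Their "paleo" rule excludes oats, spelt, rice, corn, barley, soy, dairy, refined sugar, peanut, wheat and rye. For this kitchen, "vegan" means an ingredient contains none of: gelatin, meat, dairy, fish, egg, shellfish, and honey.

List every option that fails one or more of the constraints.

A, B, C, E, F, G, H, I

A: has oats, so not paleo — out
B: has honey, so not vegan — reject
C: has wheat, so not paleo; has cod, so not vegan (and 1 more) — no
D: only tapioca; none excluded — valid
E: has soy, so not paleo; has egg yolk, so not vegan — out
F: has whey, so not paleo; has whey, so not vegan — no
G: has coconut, so not coconut-free — reject
H: has wheat flour, so not paleo — out
I: has milk powder, so not paleo; has milk powder, so not vegan — no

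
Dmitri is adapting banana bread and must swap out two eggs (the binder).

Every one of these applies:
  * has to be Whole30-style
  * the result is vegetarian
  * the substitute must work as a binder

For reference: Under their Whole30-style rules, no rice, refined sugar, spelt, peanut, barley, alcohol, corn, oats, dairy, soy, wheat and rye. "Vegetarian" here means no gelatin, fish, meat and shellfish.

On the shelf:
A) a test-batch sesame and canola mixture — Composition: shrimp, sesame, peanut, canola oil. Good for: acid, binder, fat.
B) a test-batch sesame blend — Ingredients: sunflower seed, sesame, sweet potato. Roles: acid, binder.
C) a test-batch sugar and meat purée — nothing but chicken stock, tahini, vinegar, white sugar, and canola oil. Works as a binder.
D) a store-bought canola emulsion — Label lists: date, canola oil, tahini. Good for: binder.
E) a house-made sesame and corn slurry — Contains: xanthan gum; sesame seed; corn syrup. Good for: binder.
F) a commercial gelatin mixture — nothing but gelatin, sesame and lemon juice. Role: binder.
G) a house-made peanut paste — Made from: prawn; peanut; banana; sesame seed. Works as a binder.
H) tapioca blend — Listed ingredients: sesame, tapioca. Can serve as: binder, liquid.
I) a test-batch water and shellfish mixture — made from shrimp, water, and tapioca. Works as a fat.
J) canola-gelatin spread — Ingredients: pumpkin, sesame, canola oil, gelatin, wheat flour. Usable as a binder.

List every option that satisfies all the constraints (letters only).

A: has peanut, so not Whole30-style; has shrimp, so not vegetarian — no
B: nothing on the exclusion list — keep
C: has white sugar, so not Whole30-style; has chicken stock, so not vegetarian — reject
D: works as a binder, vegetarian, Whole30-style — OK
E: has corn syrup, so not Whole30-style — reject
F: has gelatin, so not vegetarian — no
G: has peanut, so not Whole30-style; has prawn, so not vegetarian — reject
H: vegetarian, Whole30-style — keep
I: not usable as a binder; has shrimp, so not vegetarian — out
J: has wheat flour, so not Whole30-style; has gelatin, so not vegetarian — reject

B, D, H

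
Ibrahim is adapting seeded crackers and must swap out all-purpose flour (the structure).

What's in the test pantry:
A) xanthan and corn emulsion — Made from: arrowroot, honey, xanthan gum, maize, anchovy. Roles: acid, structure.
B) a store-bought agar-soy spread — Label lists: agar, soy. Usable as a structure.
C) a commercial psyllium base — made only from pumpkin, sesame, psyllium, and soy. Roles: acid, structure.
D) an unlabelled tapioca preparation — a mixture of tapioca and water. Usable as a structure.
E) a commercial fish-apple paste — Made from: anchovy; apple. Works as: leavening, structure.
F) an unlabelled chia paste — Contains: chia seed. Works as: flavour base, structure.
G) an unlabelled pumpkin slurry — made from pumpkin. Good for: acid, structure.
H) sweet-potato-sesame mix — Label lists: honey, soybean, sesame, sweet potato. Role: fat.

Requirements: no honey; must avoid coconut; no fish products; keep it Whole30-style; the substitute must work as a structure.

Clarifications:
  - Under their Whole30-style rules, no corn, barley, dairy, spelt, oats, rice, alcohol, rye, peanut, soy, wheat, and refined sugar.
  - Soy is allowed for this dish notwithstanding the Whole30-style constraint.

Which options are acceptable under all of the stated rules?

B, C, D, F, G

A: has maize, so not Whole30-style; has anchovy, so not fish-free (and 1 more) — out
B: soy is permitted under the Whole30-style carve-out; nothing else excluded — OK
C: soy is permitted under the Whole30-style carve-out; nothing else excluded — OK
D: only water and tapioca; none excluded — valid
E: has anchovy, so not fish-free — reject
F: only chia seed; none excluded — OK
G: only pumpkin; none excluded — OK
H: not usable as a structure; has honey, so not honey-free — reject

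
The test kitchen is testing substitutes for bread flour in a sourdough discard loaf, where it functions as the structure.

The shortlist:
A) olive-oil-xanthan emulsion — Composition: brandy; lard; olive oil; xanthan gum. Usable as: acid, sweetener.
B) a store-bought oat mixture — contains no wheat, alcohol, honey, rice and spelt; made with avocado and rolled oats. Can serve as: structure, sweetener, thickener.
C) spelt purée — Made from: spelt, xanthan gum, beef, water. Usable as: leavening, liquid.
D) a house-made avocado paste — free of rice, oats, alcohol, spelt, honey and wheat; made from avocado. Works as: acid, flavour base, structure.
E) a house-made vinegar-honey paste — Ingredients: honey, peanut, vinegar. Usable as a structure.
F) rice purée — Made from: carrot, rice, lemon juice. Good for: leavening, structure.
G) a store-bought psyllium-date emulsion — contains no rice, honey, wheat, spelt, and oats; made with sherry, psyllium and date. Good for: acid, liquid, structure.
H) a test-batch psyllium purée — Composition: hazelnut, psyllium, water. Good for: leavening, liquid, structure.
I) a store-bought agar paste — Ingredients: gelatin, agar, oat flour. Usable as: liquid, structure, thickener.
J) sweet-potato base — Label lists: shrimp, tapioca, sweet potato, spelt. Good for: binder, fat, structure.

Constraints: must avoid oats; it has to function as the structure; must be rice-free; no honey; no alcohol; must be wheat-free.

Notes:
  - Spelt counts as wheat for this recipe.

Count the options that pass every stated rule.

2

A: not usable as a structure; has brandy, so not alcohol-free — no
B: has rolled oats, so not oat-free — out
C: not usable as a structure; has spelt, so not wheat-free — out
D: wheat-free, no oats — keep
E: has honey, so not honey-free — no
F: has rice, so not rice-free — reject
G: has sherry, so not alcohol-free — out
H: nothing on the exclusion list — keep
I: has oat flour, so not oat-free — out
J: has spelt, so not wheat-free — reject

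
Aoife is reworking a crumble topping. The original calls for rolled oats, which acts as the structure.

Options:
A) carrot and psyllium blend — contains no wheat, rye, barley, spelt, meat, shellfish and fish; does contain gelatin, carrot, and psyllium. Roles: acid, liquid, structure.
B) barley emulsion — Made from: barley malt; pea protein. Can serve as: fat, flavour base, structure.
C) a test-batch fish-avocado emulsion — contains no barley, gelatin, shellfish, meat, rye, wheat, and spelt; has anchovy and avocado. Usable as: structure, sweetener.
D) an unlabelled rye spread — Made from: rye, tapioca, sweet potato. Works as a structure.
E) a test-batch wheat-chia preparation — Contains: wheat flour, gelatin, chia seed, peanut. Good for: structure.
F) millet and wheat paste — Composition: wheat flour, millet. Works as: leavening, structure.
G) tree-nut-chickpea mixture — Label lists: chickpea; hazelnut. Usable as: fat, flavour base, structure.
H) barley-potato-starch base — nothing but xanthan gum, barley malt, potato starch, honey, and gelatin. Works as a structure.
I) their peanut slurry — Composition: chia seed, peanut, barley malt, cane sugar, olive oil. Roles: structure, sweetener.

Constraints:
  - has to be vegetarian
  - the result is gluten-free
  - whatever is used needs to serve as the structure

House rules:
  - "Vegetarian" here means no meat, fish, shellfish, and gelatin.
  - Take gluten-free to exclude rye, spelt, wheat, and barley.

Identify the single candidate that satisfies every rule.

A: has gelatin, so not vegetarian — out
B: has barley malt, so not gluten-free — no
C: has anchovy, so not vegetarian — out
D: has rye, so not gluten-free — out
E: has gelatin, so not vegetarian; has wheat flour, so not gluten-free — out
F: has wheat flour, so not gluten-free — reject
G: all constraints satisfied — OK
H: has gelatin, so not vegetarian; has barley malt, so not gluten-free — out
I: has barley malt, so not gluten-free — reject

G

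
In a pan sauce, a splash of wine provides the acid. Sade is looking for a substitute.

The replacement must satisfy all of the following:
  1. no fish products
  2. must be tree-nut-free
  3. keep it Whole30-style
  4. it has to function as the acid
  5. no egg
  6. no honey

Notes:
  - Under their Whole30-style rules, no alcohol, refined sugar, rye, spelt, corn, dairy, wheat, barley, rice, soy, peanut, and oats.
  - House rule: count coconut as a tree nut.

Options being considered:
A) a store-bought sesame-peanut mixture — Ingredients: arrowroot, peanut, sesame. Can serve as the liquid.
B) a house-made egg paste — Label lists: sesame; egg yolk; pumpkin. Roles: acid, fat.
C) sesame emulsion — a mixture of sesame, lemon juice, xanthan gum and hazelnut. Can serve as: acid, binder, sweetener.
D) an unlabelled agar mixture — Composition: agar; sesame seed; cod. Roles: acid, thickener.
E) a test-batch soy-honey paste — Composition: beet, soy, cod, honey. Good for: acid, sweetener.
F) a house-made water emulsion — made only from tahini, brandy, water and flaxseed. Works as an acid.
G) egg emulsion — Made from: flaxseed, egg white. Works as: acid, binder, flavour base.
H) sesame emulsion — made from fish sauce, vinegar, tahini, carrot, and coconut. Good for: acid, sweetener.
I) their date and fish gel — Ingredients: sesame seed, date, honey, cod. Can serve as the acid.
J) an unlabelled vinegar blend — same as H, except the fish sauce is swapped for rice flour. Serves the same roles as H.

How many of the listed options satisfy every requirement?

A: not usable as an acid; has peanut, so not Whole30-style — out
B: has egg yolk, so not egg-free — no
C: has hazelnut, so not tree-nut-free — reject
D: has cod, so not fish-free — no
E: has soy, so not Whole30-style; has cod, so not fish-free (and 1 more) — reject
F: has brandy, so not Whole30-style — no
G: has egg white, so not egg-free — no
H: has coconut, so not tree-nut-free; has fish sauce, so not fish-free — no
I: has cod, so not fish-free; has honey, so not honey-free — reject
J: has rice flour, so not Whole30-style; has coconut, so not tree-nut-free — out

0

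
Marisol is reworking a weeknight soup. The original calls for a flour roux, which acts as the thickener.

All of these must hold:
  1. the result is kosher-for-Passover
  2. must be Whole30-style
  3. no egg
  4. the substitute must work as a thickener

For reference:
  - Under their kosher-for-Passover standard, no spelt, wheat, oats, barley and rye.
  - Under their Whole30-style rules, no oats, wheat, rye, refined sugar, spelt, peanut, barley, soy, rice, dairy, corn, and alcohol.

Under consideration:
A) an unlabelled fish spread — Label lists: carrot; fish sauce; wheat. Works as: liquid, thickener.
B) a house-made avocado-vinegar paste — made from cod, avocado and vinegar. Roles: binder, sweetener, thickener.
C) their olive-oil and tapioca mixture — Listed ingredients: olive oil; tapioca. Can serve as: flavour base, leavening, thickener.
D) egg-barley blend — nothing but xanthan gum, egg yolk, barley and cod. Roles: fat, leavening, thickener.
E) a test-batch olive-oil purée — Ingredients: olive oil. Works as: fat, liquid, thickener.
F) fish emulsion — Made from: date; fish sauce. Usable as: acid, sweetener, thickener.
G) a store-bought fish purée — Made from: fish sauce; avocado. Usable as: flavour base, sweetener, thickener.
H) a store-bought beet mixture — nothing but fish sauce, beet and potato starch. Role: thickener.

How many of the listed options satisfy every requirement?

6

A: has wheat, so not kosher-for-Passover; has wheat, so not Whole30-style — out
B: every rule checks out — valid
C: nothing on the exclusion list — valid
D: has barley, so not kosher-for-Passover; has barley, so not Whole30-style (and 1 more) — no
E: kosher-for-Passover, no egg — OK
F: kosher-for-Passover, no egg — valid
G: only fish sauce and avocado; none excluded — keep
H: kosher-for-Passover, no egg — keep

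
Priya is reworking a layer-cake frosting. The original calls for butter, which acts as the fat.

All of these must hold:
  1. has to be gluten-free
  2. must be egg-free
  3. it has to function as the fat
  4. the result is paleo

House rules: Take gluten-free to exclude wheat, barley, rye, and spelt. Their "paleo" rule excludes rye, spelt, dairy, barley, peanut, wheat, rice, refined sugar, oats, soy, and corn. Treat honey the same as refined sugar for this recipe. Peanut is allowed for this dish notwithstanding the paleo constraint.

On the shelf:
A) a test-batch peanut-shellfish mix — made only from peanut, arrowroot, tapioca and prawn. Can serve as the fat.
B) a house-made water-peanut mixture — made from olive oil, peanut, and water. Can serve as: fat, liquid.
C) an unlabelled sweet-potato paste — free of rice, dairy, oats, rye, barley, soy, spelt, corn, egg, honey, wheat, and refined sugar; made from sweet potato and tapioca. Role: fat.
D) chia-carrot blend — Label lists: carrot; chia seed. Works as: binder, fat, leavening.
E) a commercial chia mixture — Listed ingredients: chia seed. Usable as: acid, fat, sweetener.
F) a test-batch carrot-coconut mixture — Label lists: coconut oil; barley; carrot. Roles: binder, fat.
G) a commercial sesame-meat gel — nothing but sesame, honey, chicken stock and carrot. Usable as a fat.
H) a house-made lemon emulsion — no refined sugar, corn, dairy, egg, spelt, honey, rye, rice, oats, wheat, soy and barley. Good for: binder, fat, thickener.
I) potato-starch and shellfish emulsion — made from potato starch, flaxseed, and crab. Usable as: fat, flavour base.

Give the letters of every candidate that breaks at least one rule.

F, G

A: peanut is permitted under the paleo carve-out; nothing else excluded — keep
B: peanut is permitted under the paleo carve-out; nothing else excluded — keep
C: no egg, gluten-free — OK
D: only chia seed and carrot; none excluded — OK
E: nothing on the exclusion list — keep
F: has barley, so not gluten-free; has barley, so not paleo — no
G: has honey, so not paleo — out
H: nothing on the exclusion list — keep
I: paleo, gluten-free — valid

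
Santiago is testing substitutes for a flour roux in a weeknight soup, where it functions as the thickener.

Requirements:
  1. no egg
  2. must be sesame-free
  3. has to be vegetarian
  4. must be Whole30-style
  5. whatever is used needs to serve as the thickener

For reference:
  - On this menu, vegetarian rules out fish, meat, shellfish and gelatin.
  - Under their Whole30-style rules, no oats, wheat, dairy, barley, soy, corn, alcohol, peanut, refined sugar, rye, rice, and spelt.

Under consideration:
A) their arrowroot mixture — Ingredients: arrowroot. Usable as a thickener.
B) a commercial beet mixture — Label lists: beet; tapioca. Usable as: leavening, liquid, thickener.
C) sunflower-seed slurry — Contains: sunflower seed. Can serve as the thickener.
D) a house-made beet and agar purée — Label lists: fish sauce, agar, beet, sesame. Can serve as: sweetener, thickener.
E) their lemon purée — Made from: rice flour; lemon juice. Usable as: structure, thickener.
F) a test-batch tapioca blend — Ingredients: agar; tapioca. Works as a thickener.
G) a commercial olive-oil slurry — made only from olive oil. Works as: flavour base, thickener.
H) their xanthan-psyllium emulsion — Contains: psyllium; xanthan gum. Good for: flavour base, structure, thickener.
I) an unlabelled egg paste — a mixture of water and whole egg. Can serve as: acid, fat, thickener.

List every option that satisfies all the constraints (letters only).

A, B, C, F, G, H

A: only arrowroot; none excluded — OK
B: works as a thickener, Whole30-style, no egg — OK
C: no egg, Whole30-style — OK
D: has fish sauce, so not vegetarian; has sesame, so not sesame-free — out
E: has rice flour, so not Whole30-style — out
F: every rule checks out — OK
G: every rule checks out — keep
H: only psyllium and xanthan gum; none excluded — keep
I: has whole egg, so not egg-free — reject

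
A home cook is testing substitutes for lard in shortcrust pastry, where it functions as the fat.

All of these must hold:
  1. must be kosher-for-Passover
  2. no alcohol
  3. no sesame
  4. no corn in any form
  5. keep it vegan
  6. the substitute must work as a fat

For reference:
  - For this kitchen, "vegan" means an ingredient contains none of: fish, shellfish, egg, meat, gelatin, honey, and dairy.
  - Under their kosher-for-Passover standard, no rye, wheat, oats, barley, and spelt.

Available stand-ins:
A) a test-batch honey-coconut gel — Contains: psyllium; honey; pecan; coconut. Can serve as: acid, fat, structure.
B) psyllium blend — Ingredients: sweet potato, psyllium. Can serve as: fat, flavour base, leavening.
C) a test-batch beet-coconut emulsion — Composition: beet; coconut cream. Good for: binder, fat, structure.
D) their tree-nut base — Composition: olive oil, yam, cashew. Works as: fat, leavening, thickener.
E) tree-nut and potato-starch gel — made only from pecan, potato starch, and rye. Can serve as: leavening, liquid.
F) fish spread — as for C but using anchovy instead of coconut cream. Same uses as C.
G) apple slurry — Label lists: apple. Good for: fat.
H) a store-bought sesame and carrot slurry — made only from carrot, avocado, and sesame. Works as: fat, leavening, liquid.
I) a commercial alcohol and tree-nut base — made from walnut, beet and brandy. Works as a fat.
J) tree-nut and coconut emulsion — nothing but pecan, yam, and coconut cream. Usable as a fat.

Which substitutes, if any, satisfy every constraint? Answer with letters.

B, C, D, G, J

A: has honey, so not vegan — no
B: only sweet potato and psyllium; none excluded — OK
C: only coconut cream and beet; none excluded — valid
D: works as a fat, no sesame, no corn — valid
E: not usable as a fat; has rye, so not kosher-for-Passover — no
F: has anchovy, so not vegan — out
G: works as a fat, kosher-for-Passover, no alcohol — OK
H: has sesame, so not sesame-free — no
I: has brandy, so not alcohol-free — out
J: vegan, no sesame — OK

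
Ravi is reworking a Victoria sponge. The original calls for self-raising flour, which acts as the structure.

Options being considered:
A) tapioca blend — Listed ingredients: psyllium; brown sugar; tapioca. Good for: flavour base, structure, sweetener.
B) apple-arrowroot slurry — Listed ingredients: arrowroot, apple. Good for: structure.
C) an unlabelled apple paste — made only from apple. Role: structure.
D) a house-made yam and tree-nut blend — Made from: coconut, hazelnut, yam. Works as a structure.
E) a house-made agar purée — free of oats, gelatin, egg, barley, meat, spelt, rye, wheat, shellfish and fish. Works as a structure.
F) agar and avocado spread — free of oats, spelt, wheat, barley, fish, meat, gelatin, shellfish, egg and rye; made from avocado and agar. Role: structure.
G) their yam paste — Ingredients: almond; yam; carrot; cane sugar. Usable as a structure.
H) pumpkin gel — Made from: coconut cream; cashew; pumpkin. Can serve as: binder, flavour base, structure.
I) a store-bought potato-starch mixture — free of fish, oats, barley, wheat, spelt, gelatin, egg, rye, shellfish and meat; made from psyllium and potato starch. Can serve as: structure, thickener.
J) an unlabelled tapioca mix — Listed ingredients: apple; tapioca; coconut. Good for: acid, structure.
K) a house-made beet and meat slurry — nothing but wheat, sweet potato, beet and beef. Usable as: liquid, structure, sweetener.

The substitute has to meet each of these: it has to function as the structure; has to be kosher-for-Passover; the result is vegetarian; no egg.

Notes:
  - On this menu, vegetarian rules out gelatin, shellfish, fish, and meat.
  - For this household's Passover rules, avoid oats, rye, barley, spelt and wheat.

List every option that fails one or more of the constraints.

A: only brown sugar, psyllium, and tapioca; none excluded — valid
B: no egg, kosher-for-Passover — OK
C: nothing on the exclusion list — OK
D: works as a structure, vegetarian, kosher-for-Passover — OK
E: no egg, vegetarian — keep
F: kosher-for-Passover, no egg — OK
G: works as a structure, no egg, kosher-for-Passover — valid
H: all constraints satisfied — keep
I: no egg, kosher-for-Passover — valid
J: works as a structure, kosher-for-Passover, no egg — OK
K: has beef, so not vegetarian; has wheat, so not kosher-for-Passover — reject

K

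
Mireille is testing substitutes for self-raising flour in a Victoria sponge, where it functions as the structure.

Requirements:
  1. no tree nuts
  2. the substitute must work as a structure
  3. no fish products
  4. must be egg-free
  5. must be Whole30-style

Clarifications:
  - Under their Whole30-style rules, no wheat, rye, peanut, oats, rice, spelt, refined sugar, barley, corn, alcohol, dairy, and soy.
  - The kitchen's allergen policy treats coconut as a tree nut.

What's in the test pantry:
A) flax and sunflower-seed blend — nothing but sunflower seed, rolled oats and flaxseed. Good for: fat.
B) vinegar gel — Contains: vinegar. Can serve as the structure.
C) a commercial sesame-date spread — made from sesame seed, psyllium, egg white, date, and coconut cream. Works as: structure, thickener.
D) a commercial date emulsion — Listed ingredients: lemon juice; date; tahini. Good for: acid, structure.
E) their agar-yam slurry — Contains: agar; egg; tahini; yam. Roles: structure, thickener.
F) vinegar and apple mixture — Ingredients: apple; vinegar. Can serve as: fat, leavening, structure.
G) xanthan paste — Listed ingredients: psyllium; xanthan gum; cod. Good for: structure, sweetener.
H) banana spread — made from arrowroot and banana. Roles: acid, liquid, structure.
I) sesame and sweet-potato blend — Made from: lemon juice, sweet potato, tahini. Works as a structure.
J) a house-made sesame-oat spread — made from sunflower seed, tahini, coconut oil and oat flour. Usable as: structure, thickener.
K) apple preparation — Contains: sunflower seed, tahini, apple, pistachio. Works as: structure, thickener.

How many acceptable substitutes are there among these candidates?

5

A: not usable as a structure; has rolled oats, so not Whole30-style — no
B: every rule checks out — OK
C: has coconut cream, so not tree-nut-free; has egg white, so not egg-free — out
D: only tahini, date and lemon juice; none excluded — valid
E: has egg, so not egg-free — no
F: every rule checks out — OK
G: has cod, so not fish-free — out
H: every rule checks out — keep
I: only tahini, sweet potato and lemon juice; none excluded — valid
J: has oat flour, so not Whole30-style; has coconut oil, so not tree-nut-free — out
K: has pistachio, so not tree-nut-free — no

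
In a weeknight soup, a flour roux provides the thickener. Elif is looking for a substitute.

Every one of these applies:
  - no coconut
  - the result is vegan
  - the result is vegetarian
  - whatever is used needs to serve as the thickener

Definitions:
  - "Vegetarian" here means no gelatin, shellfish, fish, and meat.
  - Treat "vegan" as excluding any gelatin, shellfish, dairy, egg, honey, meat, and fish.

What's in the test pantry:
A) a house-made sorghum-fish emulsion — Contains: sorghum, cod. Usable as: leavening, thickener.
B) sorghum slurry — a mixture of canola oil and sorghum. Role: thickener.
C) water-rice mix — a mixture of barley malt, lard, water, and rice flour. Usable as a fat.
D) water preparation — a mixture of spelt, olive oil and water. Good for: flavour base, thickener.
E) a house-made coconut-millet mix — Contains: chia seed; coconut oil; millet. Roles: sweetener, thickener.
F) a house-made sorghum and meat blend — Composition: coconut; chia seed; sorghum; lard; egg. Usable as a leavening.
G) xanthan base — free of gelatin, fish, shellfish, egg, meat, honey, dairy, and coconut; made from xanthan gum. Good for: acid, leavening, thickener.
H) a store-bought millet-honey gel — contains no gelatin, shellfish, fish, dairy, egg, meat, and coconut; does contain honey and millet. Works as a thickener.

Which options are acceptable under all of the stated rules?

B, D, G

A: has cod, so not vegetarian; has cod, so not vegan — out
B: vegan, no coconut — keep
C: not usable as a thickener; has lard, so not vegetarian (and 1 more) — no
D: only spelt, olive oil and water; none excluded — valid
E: has coconut oil, so not coconut-free — no
F: not usable as a thickener; has lard, so not vegetarian (and 2 more) — out
G: works as a thickener, no coconut, vegan — keep
H: has honey, so not vegan — out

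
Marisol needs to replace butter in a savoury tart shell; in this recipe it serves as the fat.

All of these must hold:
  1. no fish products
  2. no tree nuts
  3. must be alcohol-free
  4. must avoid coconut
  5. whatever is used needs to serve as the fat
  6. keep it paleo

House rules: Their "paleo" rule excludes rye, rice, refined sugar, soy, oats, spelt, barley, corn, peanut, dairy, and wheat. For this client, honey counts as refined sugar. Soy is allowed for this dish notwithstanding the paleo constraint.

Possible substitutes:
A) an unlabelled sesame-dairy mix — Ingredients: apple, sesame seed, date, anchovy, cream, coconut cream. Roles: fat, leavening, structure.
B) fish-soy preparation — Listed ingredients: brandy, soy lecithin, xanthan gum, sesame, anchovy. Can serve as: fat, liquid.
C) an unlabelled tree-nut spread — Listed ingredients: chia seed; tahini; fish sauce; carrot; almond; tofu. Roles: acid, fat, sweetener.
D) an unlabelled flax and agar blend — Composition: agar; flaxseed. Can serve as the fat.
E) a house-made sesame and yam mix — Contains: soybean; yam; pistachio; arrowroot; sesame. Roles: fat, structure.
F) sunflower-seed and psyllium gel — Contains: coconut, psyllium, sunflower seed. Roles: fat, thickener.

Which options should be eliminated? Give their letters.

A, B, C, E, F

A: has cream, so not paleo; has anchovy, so not fish-free (and 1 more) — reject
B: has brandy, so not alcohol-free; has anchovy, so not fish-free — out
C: has fish sauce, so not fish-free; has almond, so not tree-nut-free — no
D: only flaxseed and agar; none excluded — OK
E: has pistachio, so not tree-nut-free — out
F: has coconut, so not coconut-free — reject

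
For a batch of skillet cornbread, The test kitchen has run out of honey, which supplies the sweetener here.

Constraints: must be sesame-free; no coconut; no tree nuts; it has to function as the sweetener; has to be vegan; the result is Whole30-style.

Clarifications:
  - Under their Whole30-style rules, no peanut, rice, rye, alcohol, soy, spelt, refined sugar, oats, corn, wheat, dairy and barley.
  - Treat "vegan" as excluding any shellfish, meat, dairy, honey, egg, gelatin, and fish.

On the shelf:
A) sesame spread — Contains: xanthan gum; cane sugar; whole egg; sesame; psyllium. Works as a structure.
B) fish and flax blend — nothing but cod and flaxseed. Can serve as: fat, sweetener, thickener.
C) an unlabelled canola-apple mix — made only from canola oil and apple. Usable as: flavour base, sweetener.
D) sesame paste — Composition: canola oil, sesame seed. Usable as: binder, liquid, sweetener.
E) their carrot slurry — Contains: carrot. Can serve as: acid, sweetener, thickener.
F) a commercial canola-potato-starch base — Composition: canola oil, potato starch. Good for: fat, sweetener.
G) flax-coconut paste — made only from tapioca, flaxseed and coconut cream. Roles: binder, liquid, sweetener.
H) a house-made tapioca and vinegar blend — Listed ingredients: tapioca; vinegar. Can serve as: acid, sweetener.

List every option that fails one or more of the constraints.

A: not usable as a sweetener; has cane sugar, so not Whole30-style (and 2 more) — reject
B: has cod, so not vegan — out
C: works as a sweetener, no tree nuts, no sesame — valid
D: has sesame seed, so not sesame-free — no
E: works as a sweetener, vegan, Whole30-style — OK
F: no sesame, no coconut — valid
G: has coconut cream, so not coconut-free — no
H: only tapioca and vinegar; none excluded — keep

A, B, D, G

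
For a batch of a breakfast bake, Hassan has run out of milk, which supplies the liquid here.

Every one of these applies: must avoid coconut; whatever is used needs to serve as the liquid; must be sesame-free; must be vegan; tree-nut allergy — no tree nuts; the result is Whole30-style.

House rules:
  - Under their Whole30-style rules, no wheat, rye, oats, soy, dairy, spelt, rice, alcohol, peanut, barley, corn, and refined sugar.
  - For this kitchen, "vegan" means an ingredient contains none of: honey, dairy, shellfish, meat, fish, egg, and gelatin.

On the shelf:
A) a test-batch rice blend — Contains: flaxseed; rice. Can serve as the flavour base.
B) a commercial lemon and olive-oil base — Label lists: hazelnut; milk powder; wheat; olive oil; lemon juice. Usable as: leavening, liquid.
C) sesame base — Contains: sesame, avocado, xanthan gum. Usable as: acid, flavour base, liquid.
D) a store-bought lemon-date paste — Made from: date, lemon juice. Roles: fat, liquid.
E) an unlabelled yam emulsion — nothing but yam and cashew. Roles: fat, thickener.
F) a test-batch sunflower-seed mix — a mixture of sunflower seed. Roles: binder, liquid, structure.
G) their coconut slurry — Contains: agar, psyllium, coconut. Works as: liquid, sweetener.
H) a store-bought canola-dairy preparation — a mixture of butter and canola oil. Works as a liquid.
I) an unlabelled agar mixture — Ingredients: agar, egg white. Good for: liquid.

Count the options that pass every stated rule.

A: not usable as a liquid; has rice, so not Whole30-style — no
B: has milk powder, so not Whole30-style; has milk powder, so not vegan (and 1 more) — reject
C: has sesame, so not sesame-free — no
D: nothing on the exclusion list — keep
E: not usable as a liquid; has cashew, so not tree-nut-free — out
F: every rule checks out — OK
G: has coconut, so not coconut-free — no
H: has butter, so not Whole30-style; has butter, so not vegan — out
I: has egg white, so not vegan — no

2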